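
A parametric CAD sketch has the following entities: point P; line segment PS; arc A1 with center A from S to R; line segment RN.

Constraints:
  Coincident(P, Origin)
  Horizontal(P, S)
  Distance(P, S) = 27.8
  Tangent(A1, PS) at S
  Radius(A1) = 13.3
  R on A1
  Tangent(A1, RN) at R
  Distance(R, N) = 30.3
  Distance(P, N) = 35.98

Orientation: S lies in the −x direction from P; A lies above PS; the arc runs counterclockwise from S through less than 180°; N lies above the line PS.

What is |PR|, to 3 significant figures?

17.5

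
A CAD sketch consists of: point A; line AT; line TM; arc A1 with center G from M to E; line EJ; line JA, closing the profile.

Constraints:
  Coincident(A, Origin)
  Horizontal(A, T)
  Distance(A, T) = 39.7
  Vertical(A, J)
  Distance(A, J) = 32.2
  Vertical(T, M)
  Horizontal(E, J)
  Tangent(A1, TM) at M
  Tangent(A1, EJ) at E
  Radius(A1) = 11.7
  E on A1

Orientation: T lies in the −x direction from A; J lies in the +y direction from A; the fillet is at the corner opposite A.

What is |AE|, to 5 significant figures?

42.671

A is at the origin; A and T share the same y with |AT| = 39.7 and T on the −x side, so T = (-39.700, 0.0000). A and J share the same x with |AJ| = 32.2 and J on the +y side, so J = (0.0000, 32.200). The virtual corner opposite A is at (-39.700, 32.200). Tangency of A1 to TM means the radius GM is perpendicular to TM and tangency of A1 to EJ means the radius GE is perpendicular to EJ, with radius 11.7, so the center G sits 11.7 in from both sides at G = (-28.000, 20.500). That places the tangent points at M = (-39.700, 20.500) on TM and E = (-28.000, 32.200) on EJ. Then |AE| = |E − A| = 42.671.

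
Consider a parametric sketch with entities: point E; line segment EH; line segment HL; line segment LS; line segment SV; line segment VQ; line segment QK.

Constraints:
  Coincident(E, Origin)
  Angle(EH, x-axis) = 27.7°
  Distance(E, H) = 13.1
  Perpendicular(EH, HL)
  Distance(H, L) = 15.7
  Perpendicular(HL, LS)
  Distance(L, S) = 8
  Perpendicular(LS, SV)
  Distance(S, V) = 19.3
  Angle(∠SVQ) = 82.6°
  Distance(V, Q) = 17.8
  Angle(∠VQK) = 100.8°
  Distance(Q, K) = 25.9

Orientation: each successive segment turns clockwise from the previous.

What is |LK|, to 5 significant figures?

14.263

E is at the origin; EH runs at 27.7° with length 13.1, so H = (11.599, 6.0894). EH is perpendicular to HL, so HL runs at -62.300°; with |HL| = 15.7, L = (18.897, -7.8112). HL ⟂ LS, so LS runs at -152.30°; with |LS| = 8.0, S = (11.814, -11.530). LS is perpendicular to SV, so SV runs at 117.70°; with |SV| = 19.3, V = (2.8421, 5.5581). ∠SVQ = 82.6° gives VQ at 20.300° from the x-axis; with |VQ| = 17.8, Q = (19.536, 11.734). ∠VQK = 100.8° gives QK at -58.900° from the x-axis; with |QK| = 25.9, K = (32.915, -10.444). Then |LK| = |K − L| = 14.263.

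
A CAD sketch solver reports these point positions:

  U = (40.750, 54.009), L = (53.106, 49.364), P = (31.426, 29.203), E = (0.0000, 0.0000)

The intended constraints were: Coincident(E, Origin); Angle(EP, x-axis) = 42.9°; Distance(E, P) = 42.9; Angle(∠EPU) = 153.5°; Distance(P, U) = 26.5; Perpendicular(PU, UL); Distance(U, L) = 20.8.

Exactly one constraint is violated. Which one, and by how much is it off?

Distance(U, L) = 20.8 — off by 7.60.

E = (0.00, 0.00) ✓; EP at 42.90° ✓; |EP| = 42.90 ✓; ∠EPU = 153.5° ✓; |PU| = 26.50 ✓; ∠(PU, UL) = 90.00° ✓; |UL| = 13.20 ✗.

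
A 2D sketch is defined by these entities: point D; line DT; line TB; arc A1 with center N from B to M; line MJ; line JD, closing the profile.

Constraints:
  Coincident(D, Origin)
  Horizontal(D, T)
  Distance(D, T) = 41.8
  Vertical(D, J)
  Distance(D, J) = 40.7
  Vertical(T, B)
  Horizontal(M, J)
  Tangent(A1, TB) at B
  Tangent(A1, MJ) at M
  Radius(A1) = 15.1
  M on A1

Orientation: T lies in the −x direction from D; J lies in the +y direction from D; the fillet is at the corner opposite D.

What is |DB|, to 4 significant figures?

49.02

The virtual corner opposite D is at (-41.80, 40.70). The tangent condition forces NB to be normal to TB and the tangent condition forces NM to be normal to MJ, with radius 15.1, so the center N sits 15.1 in from both sides at N = (-26.70, 25.60). That places the tangent points at B = (-41.80, 25.60) on TB and M = (-26.70, 40.70) on MJ. Then |DB| = |B − D| = 49.02.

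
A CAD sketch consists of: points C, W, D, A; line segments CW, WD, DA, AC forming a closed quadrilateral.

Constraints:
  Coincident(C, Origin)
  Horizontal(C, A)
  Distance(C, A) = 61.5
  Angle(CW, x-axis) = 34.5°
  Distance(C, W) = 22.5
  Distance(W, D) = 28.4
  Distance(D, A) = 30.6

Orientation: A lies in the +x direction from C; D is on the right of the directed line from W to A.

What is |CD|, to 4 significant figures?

35.15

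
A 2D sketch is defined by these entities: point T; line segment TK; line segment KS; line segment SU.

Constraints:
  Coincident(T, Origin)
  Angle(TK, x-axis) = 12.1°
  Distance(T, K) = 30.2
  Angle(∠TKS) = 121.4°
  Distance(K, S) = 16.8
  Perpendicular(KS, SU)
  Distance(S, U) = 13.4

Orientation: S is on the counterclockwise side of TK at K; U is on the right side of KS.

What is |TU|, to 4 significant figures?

50.92

T is at the origin; TK runs at 12.1° with length 30.2, so K = 30.2·(cos 12.1°, sin 12.1°) = (29.53, 6.330). ∠TKS = 121.4°, so KS runs at 12.1° + (180° − 121.4°) = 70.70° from the x-axis; with |KS| = 16.8, S = K + 16.8·(cos 70.70°, sin 70.70°) = (35.08, 22.19). KS is perpendicular to SU; with |SU| = 13.4 on the right of KS, U = S + 13.4·(0.9438, -0.3305) = (47.73, 17.76). Then |TU| = |U − T| = 50.92.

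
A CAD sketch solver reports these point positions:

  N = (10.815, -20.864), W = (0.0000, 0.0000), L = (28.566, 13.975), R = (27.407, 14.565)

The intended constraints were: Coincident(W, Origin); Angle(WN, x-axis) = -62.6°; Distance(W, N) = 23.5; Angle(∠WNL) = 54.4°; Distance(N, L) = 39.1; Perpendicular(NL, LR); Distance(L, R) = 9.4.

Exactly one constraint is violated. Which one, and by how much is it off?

Distance(L, R) = 9.4 — off by 8.10.

W = (0.00, 0.00) ✓; WN at -62.60° ✓; |WN| = 23.50 ✓; ∠WNL = 54.40° ✓; |NL| = 39.10 ✓; ∠(NL, LR) = 90.02° ✓; |LR| = 1.301 ✗.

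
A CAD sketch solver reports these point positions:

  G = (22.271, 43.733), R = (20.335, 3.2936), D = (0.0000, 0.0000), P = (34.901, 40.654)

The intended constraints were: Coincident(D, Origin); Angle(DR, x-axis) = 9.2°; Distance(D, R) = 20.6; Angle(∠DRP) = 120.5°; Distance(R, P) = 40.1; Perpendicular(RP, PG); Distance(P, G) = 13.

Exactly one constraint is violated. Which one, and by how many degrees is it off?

Perpendicular(RP, PG) — off by 7.60°.

D = (0.00, 0.00) ✓; DR at 9.200° ✓; |DR| = 20.60 ✓; ∠DRP = 120.5° ✓; |RP| = 40.10 ✓; ∠(RP, PG) = 97.60° ✗; |PG| = 13.00 ✓.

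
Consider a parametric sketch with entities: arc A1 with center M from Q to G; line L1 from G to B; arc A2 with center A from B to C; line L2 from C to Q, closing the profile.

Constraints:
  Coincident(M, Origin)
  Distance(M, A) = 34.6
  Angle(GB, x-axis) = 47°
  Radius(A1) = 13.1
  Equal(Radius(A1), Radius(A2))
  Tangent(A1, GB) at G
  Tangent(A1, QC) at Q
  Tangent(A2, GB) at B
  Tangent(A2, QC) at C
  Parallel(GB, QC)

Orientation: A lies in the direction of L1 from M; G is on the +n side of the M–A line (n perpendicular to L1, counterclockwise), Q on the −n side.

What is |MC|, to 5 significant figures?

36.997

The slot axis is L1's direction at 47.0°, so u = (cos 47.0°, sin 47.0°) = (0.68200, 0.73135) and n = (−sin 47.0°, cos 47.0°) = (-0.73135, 0.68200). M is at the origin and A lies 34.6 along u from M, so A = 34.6·u = (23.597, 25.305). Tangency of A1 to both parallel lines with radius 13.1 puts G and Q at M ± 13.1·n: G = (-9.5807, 8.9342), Q = (9.5807, -8.9342). Equal radii place B and C the same way about A: B = A + 13.1·n = (14.016, 34.239), C = A − 13.1·n = (33.178, 16.371). Then |MC| = |C − M| = 36.997.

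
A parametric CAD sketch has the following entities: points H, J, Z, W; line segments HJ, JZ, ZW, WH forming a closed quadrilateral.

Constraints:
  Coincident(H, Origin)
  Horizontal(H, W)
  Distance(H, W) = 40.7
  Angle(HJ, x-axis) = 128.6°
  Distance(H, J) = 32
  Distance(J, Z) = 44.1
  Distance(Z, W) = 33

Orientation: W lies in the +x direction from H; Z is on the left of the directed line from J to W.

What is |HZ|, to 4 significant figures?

37.23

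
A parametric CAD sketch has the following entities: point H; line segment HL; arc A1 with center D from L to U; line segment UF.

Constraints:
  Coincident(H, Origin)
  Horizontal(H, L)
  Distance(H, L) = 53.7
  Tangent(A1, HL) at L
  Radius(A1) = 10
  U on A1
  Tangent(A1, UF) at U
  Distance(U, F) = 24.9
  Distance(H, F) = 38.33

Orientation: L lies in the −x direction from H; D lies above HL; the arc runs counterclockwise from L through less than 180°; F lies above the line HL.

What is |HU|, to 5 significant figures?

46.013

H is at the origin; HL is horizontal with |HL| = 53.7 and L on the −x side, so L = (-53.700, 0.0000). Tangency of A1 to HL means the radius DL is perpendicular to HL, so D = L + (0, 10) = (-53.700, 10.000). Since DU ⟂ UF (tangency), |DF| = √(10.0² + 24.9²) = 26.833 regardless of where U sits on A1. So F lies on both circle(H, 38.33) and circle(D, 26.833); the above-HL intersection is F = (-30.412, 23.330). U is the foot of the tangent from F: U = (-45.856, 3.7978).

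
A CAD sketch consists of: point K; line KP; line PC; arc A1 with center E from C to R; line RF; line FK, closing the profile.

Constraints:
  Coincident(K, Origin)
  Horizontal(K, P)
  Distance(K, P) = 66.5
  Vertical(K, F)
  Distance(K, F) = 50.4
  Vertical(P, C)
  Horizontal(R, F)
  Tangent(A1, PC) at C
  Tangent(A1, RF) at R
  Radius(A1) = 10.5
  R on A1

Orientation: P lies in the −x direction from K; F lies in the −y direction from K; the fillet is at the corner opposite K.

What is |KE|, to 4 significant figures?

68.76

KF is vertical with |KF| = 50.4 and F on the −y side, so F = (0.000, -50.40). The virtual corner opposite K is at (-66.50, -50.40). Tangency of A1 to PC means the radius EC is perpendicular to PC and the tangent condition forces ER to be normal to RF, with radius 10.5, so the center E sits 10.5 in from both sides at E = (-56.00, -39.90). Then |KE| = |E − K| = 68.76.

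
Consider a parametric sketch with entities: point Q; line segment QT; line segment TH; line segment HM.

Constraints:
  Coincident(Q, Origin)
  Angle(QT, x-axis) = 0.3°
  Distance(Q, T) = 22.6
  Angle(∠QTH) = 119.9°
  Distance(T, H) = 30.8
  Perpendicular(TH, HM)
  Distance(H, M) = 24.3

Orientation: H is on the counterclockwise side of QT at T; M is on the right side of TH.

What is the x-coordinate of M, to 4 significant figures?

58.94

∠QTH = 119.9°, so TH runs at 0.3° + (180° − 119.9°) = 60.40° from the x-axis; with |TH| = 30.8, H = T + 30.8·(cos 60.40°, sin 60.40°) = (37.81, 26.90). TH ⟂ HM; with |HM| = 24.3 on the right of TH, M = H + 24.3·(0.8695, -0.4939) = (58.94, 14.90). So M.x = 58.94.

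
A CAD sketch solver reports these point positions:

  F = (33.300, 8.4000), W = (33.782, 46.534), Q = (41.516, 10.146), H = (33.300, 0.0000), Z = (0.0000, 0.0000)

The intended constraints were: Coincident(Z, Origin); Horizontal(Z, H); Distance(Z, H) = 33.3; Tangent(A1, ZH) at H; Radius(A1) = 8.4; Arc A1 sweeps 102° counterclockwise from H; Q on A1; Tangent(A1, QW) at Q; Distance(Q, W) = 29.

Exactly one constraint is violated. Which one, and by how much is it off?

Distance(Q, W) = 29 — off by 8.20.

Z = (0.00, 0.00) ✓; Z.y = 0.00, H.y = 0.00 ✓; |ZH| = 33.30 ✓; ∠(FH, HZ) = 90.00° ✓; |FH| = 8.400 ✓; bearing(F→Q) − bearing(F→H) = 102.0° ✓; |FQ| = 8.399 ✓; ∠(FQ, QW) = 90.00° ✓; |QW| = 37.20 ✗.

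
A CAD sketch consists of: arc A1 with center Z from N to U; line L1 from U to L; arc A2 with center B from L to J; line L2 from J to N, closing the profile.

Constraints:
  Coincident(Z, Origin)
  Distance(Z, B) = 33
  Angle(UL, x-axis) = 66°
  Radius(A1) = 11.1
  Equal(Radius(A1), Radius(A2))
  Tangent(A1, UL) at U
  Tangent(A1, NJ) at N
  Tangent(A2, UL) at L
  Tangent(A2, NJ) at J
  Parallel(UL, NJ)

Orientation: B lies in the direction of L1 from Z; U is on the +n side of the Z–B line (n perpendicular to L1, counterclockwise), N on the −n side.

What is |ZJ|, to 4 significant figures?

34.82

The slot axis is L1's direction at 66.0°, so u = (cos 66.0°, sin 66.0°) = (0.4067, 0.9135) and n = (−sin 66.0°, cos 66.0°) = (-0.9135, 0.4067). Z is at the origin and B lies 33.0 along u from Z, so B = 33.0·u = (13.42, 30.15). Tangency of A1 to both parallel lines with radius 11.1 puts U and N at Z ± 11.1·n: U = (-10.14, 4.515), N = (10.14, -4.515). Equal radii place L and J the same way about B: L = B + 11.1·n = (3.282, 34.66), J = B − 11.1·n = (23.56, 25.63). Then |ZJ| = |J − Z| = 34.82.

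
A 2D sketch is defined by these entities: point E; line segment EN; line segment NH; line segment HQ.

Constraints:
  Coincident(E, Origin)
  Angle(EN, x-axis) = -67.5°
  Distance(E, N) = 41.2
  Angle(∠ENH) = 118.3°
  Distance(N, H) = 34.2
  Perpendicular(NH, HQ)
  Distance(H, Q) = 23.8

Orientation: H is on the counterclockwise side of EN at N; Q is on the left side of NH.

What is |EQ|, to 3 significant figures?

55.2

∠ENH = 118.3°, so NH runs at -67.5° + (180° − 118.3°) = -5.80° from the x-axis; with |NH| = 34.2, H = N + 34.2·(cos -5.80°, sin -5.80°) = (49.8, -41.5). NH ⟂ HQ; with |HQ| = 23.8 on the left of NH, Q = H + 23.8·(0.101, 0.995) = (52.2, -17.8). Then |EQ| = |Q − E| = 55.2.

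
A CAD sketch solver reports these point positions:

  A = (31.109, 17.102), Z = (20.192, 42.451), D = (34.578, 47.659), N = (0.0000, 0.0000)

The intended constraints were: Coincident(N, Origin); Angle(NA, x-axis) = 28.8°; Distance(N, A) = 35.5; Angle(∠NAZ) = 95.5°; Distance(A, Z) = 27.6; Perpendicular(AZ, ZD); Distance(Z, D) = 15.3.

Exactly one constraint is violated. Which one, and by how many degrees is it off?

Perpendicular(AZ, ZD) — off by 3.40°.

N = (0.00, 0.00) ✓; NA at 28.80° ✓; |NA| = 35.50 ✓; ∠NAZ = 95.50° ✓; |AZ| = 27.60 ✓; ∠(AZ, ZD) = 93.40° ✗; |ZD| = 15.30 ✓.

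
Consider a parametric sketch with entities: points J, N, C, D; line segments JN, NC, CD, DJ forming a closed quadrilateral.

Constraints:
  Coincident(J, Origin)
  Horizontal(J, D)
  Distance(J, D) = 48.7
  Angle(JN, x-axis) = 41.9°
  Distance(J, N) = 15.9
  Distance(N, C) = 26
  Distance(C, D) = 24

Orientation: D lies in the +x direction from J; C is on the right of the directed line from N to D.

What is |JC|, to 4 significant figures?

29.03

J is at the origin; J and D share the same y with |JD| = 48.7 and D in +x, so D = (48.7, 0). JN runs at 41.9° with |JN| = 15.9, so N = (11.83, 10.62). C is determined by |NC| = 26.0 and |CD| = 24.0 together: it lies at the intersection of circle(N, 26.0) and circle(D, 24.0). With |ND| = 38.36, the foot of the radical line on ND is 20.49 from N and the perpendicular offset is √(26.0² − 20.49²) = 16.01. Taking the right-of-ND solution: C = (27.09, -10.44).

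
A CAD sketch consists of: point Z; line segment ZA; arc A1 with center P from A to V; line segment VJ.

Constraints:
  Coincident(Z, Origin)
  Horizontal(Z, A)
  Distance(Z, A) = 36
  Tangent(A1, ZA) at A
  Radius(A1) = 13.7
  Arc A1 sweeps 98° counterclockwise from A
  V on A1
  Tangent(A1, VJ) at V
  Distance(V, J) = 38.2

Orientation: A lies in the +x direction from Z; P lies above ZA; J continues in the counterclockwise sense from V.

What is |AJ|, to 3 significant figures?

54.1

On A1, A sits at bearing -90° from P; a 98° counterclockwise sweep puts V at bearing 8°, so V = P + 13.7·(cos 8°, sin 8°) = (49.6, 15.6). Tangency of A1 to VJ means the radius PV is perpendicular to VJ, so VJ runs along (−sin 8°, cos 8°); with |VJ| = 38.2, J = (44.3, 53.4). Then |AJ| = |J − A| = 54.1.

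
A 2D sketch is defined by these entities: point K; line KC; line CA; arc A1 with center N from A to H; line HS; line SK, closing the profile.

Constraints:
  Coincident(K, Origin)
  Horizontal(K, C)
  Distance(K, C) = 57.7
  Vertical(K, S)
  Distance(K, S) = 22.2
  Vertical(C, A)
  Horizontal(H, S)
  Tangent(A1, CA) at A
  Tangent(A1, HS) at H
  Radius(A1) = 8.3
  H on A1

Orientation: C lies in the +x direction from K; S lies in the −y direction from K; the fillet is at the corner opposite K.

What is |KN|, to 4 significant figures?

51.32

K is at the origin; KC is horizontal with |KC| = 57.7 and C on the +x side, so C = (57.70, 0.000). K and S share the same x with |KS| = 22.2 and S on the −y side, so S = (0.000, -22.20). The virtual corner opposite K is at (57.70, -22.20). Tangency of A1 to CA means the radius NA is perpendicular to CA and tangency of A1 to HS means the radius NH is perpendicular to HS, with radius 8.3, so the center N sits 8.3 in from both sides at N = (49.40, -13.90). Then |KN| = |N − K| = 51.32.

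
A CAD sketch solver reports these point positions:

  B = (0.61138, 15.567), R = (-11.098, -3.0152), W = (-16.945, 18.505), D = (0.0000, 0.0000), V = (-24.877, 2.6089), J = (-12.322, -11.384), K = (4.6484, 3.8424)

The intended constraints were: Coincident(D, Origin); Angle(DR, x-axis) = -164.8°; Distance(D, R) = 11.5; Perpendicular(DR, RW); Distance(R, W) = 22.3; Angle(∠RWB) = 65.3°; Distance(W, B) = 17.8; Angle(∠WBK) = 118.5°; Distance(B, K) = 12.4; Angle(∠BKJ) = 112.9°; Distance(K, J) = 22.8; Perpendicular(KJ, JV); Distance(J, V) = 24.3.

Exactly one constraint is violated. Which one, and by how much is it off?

Distance(J, V) = 24.3 — off by 5.50.

D = (0.00, 0.00) ✓; DR at -164.8° ✓; |DR| = 11.50 ✓; ∠(DR, RW) = 90.00° ✓; |RW| = 22.30 ✓; ∠RWB = 65.30° ✓; |WB| = 17.80 ✓; ∠WBK = 118.5° ✓; |BK| = 12.40 ✓; ∠BKJ = 112.9° ✓; |KJ| = 22.80 ✓; ∠(KJ, JV) = 90.00° ✓; |JV| = 18.80 ✗.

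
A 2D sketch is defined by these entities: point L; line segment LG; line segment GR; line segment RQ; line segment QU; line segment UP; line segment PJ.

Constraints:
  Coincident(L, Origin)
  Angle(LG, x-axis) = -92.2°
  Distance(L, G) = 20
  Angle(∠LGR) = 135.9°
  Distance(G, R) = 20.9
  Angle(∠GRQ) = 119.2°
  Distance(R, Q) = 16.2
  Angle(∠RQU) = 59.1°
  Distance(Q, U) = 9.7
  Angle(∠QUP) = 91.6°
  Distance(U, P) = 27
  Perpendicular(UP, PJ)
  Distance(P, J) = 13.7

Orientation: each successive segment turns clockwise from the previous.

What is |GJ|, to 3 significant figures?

35.4

∠QUP = 91.6° gives UP at -46.4° from the x-axis; with |UP| = 27.0, P = (-5.53, -42.7). UP is perpendicular to PJ, so PJ runs at -136°; with |PJ| = 13.7, J = (-15.5, -52.2). Then |GJ| = |J − G| = 35.4.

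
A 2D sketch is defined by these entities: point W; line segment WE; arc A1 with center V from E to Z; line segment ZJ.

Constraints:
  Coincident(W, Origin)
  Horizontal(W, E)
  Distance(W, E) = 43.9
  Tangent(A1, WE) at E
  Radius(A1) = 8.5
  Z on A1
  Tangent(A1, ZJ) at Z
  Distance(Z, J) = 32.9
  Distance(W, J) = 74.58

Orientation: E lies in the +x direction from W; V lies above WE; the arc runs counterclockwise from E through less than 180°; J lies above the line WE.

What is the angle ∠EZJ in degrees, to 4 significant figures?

148.5°

Checks: |VZ| = 8.500 ✓; ∠(VZ, ZJ) = 90.00° ✓; |ZJ| = 32.90 ✓; |WJ| = 74.58 ✓.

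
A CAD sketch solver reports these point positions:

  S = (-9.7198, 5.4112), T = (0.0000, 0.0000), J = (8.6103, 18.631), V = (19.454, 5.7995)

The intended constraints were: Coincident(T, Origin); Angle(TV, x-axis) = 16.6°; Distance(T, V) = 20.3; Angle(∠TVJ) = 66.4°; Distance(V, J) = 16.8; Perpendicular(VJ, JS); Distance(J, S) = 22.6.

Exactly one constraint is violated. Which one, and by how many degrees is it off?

Perpendicular(VJ, JS) — off by 4.40°.

T = (0.00, 0.00) ✓; TV at 16.60° ✓; |TV| = 20.30 ✓; ∠TVJ = 66.40° ✓; |VJ| = 16.80 ✓; ∠(VJ, JS) = 85.60° ✗; |JS| = 22.60 ✓.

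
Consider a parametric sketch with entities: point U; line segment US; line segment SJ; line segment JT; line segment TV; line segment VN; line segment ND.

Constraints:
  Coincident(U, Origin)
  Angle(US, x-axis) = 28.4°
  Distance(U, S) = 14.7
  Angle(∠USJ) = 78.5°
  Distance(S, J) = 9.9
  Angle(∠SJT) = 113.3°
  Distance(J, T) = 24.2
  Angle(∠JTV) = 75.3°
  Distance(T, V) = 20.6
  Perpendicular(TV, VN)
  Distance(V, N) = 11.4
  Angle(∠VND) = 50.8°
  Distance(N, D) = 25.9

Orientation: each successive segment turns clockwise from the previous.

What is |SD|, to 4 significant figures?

33.60

U is at the origin; US runs at 28.4° with length 14.7, so S = (12.93, 6.992). ∠USJ = 78.5° gives SJ at -73.10° from the x-axis; with |SJ| = 9.9, J = (15.81, -2.481). ∠SJT = 113.3° gives JT at -139.8° from the x-axis; with |JT| = 24.2, T = (-2.675, -18.10). ∠JTV = 75.3° gives TV at 115.5° from the x-axis; with |TV| = 20.6, V = (-11.54, 0.4924). TV ⟂ VN, so VN runs at 25.50°; with |VN| = 11.4, N = (-1.254, 5.400). ∠VND = 50.8° gives ND at -103.7° from the x-axis; with |ND| = 25.9, D = (-7.388, -19.76). Then |SD| = |D − S| = 33.60.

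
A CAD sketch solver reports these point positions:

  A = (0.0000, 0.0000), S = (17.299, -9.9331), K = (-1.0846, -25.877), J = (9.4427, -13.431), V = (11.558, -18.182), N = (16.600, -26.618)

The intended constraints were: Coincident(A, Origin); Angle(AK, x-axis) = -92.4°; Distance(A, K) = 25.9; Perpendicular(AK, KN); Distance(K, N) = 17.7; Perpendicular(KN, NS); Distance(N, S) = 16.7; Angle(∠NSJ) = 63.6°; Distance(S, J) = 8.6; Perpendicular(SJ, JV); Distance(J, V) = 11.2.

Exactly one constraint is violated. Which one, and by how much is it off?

Distance(J, V) = 11.2 — off by 6.00.

A = (0.00, 0.00) ✓; AK at -92.40° ✓; |AK| = 25.90 ✓; ∠(AK, KN) = 90.00° ✓; |KN| = 17.70 ✓; ∠(KN, NS) = 90.00° ✓; |NS| = 16.70 ✓; ∠NSJ = 63.60° ✓; |SJ| = 8.600 ✓; ∠(SJ, JV) = 90.00° ✓; |JV| = 5.201 ✗.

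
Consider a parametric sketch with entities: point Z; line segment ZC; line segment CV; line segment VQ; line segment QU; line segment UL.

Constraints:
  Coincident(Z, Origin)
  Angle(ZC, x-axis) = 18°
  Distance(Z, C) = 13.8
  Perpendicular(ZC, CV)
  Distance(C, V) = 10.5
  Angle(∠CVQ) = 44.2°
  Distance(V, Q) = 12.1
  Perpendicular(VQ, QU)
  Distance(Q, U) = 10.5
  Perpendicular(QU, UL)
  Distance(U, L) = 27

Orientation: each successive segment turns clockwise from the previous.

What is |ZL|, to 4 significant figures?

34.61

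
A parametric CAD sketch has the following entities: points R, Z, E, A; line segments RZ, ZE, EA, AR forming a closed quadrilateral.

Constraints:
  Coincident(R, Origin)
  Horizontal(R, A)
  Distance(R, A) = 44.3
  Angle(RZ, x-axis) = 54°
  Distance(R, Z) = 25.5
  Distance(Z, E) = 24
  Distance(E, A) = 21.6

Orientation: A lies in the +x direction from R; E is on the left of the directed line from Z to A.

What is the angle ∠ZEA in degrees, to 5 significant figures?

103.51°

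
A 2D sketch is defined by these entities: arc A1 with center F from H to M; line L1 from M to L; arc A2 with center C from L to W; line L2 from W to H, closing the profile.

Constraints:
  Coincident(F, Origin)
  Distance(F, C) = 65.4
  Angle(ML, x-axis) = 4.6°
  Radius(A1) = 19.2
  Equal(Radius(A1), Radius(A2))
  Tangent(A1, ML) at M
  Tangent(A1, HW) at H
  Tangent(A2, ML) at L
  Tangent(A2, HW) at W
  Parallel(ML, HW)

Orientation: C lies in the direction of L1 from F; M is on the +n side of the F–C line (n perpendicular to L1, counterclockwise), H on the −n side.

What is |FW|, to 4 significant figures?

68.16

Tangency of A1 to both parallel lines with radius 19.2 puts M and H at F ± 19.2·n: M = (-1.540, 19.14), H = (1.540, -19.14). Equal radii place L and W the same way about C: L = C + 19.2·n = (63.65, 24.38), W = C − 19.2·n = (66.73, -13.89). Then |FW| = |W − F| = 68.16.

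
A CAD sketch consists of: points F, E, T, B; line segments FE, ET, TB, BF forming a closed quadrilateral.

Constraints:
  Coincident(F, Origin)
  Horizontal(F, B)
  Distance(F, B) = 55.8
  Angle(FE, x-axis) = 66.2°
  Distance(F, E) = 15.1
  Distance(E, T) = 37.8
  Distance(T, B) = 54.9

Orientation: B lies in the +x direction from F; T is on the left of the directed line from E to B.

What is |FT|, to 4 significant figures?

52.80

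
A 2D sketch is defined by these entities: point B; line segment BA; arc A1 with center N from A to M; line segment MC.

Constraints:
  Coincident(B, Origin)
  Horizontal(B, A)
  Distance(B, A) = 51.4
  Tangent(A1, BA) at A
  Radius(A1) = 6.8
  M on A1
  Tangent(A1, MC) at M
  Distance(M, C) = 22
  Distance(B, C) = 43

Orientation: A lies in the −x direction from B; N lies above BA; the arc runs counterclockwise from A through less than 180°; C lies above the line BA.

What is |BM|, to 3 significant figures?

45.4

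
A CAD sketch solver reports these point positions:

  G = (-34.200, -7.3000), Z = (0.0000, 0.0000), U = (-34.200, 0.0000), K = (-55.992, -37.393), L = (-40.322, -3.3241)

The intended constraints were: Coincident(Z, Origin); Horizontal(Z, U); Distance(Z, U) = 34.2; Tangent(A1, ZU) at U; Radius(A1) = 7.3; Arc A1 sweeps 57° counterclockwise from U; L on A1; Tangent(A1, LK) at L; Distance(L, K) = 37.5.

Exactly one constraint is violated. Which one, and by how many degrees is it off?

Tangent(A1, LK) at L — off by 8.30°.

Z = (0.00, 0.00) ✓; Z.y = 0.00, U.y = 0.00 ✓; |ZU| = 34.20 ✓; ∠(GU, UZ) = 90.00° ✓; |GU| = 7.300 ✓; bearing(G→L) − bearing(G→U) = 57.00° ✓; |GL| = 7.300 ✓; ∠(GL, LK) = 81.70° ✗; |LK| = 37.50 ✓.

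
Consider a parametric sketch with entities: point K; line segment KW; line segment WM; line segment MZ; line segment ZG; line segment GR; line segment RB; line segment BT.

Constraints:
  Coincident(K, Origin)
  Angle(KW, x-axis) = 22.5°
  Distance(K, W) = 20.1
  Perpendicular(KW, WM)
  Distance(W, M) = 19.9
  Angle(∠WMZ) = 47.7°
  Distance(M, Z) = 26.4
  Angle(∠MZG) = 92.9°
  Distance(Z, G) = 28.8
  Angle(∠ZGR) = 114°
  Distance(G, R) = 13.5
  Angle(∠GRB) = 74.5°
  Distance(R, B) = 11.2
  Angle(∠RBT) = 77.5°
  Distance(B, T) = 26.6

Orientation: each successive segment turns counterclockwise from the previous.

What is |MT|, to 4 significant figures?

47.03

∠GRB = 74.5° gives RB at 143.4° from the x-axis; with |RB| = 11.2, B = (26.78, 3.595). ∠RBT = 77.5° gives BT at -114.1° from the x-axis; with |BT| = 26.6, T = (15.92, -20.69). Then |MT| = |T − M| = 47.03.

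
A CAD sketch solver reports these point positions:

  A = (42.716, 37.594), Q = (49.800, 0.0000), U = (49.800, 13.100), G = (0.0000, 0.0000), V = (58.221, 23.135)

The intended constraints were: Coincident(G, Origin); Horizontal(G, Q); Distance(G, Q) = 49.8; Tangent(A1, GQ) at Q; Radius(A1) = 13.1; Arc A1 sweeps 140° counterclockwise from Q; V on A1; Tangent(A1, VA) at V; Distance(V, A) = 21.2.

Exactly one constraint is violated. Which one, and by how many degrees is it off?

Tangent(A1, VA) at V — off by 3.00°.

G = (0.00, 0.00) ✓; G.y = 0.00, Q.y = 0.00 ✓; |GQ| = 49.80 ✓; ∠(UQ, QG) = 90.00° ✓; |UQ| = 13.10 ✓; bearing(U→V) − bearing(U→Q) = 140.0° ✓; |UV| = 13.10 ✓; ∠(UV, VA) = 93.00° ✗; |VA| = 21.20 ✓.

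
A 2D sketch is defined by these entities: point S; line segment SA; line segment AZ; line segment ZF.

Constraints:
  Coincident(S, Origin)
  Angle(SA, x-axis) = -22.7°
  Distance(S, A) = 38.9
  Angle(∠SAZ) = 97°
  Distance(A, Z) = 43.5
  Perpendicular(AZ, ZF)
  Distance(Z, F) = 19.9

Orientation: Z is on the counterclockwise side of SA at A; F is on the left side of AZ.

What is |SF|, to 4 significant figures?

51.74

S is at the origin; SA runs at -22.7° with length 38.9, so A = 38.9·(cos -22.7°, sin -22.7°) = (35.89, -15.01). ∠SAZ = 97.0°, so AZ runs at -22.7° + (180° − 97.0°) = 60.30° from the x-axis; with |AZ| = 43.5, Z = A + 43.5·(cos 60.30°, sin 60.30°) = (57.44, 22.77). AZ ⟂ ZF; with |ZF| = 19.9 on the left of AZ, F = Z + 19.9·(-0.8686, 0.4955) = (40.15, 32.63). Then |SF| = |F − S| = 51.74.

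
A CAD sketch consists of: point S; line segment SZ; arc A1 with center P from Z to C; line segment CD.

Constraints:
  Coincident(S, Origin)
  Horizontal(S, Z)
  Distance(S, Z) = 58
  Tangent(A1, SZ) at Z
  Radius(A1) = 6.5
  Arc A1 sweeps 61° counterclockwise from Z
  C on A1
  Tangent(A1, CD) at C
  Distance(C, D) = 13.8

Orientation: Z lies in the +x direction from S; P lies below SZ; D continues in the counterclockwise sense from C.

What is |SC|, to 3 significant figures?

52.4

S is at the origin; SZ is horizontal with |SZ| = 58.0 and Z on the +x side, so Z = (58.0, 0.00). The tangent condition forces PZ to be normal to SZ, so P = Z + (0, -6.5) = (58.0, -6.50). On A1, Z sits at bearing 90° from P; a 61° counterclockwise sweep puts C at bearing 151°, so C = P + 6.5·(cos 151°, sin 151°) = (52.3, -3.35). Then |SC| = |C − S| = 52.4.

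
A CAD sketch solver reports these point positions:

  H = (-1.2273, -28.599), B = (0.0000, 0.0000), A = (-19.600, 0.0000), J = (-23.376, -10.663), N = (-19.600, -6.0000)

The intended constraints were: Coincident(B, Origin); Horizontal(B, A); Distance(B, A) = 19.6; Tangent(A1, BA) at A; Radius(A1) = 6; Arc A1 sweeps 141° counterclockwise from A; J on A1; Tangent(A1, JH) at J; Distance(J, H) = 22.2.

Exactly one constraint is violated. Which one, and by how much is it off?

Distance(J, H) = 22.2 — off by 6.30.

B = (0.00, 0.00) ✓; B.y = 0.00, A.y = 0.00 ✓; |BA| = 19.60 ✓; ∠(NA, AB) = 90.00° ✓; |NA| = 6.000 ✓; bearing(N→J) − bearing(N→A) = 141.0° ✓; |NJ| = 6.000 ✓; ∠(NJ, JH) = 90.00° ✓; |JH| = 28.50 ✗.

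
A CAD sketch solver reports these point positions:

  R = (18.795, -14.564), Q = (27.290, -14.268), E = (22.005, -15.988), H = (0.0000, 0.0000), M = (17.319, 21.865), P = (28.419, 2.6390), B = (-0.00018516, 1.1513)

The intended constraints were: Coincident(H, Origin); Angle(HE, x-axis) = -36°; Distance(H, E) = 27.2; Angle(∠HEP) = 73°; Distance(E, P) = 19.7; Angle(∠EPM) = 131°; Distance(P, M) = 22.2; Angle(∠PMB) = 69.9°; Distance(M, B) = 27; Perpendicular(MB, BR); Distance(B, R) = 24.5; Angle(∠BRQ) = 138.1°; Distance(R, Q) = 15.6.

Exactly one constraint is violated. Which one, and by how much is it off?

Distance(R, Q) = 15.6 — off by 7.10.

H = (0.00, 0.00) ✓; HE at -36.00° ✓; |HE| = 27.20 ✓; ∠HEP = 73.00° ✓; |EP| = 19.70 ✓; ∠EPM = 131.0° ✓; |PM| = 22.20 ✓; ∠PMB = 69.90° ✓; |MB| = 27.00 ✓; ∠(MB, BR) = 90.00° ✓; |BR| = 24.50 ✓; ∠BRQ = 138.1° ✓; |RQ| = 8.500 ✗.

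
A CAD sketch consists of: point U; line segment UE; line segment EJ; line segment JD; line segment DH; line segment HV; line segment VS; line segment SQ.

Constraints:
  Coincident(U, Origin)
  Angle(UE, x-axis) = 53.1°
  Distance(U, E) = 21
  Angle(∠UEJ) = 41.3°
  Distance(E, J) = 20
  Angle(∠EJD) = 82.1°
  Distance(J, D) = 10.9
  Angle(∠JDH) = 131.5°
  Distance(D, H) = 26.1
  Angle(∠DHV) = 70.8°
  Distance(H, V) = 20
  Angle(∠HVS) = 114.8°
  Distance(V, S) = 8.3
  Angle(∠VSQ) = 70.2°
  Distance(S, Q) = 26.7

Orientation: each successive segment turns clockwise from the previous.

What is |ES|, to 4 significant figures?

1.885

U is at the origin; UE runs at 53.1° with length 21.0, so E = (12.61, 16.79). ∠UEJ = 41.3° gives EJ at -85.60° from the x-axis; with |EJ| = 20.0, J = (14.14, -3.148). ∠EJD = 82.1° gives JD at 176.5° from the x-axis; with |JD| = 10.9, D = (3.264, -2.482). ∠JDH = 131.5° gives DH at 128.0° from the x-axis; with |DH| = 26.1, H = (-12.81, 18.08). ∠DHV = 70.8° gives HV at 18.80° from the x-axis; with |HV| = 20.0, V = (6.128, 24.53). ∠HVS = 114.8° gives VS at -46.40° from the x-axis; with |VS| = 8.3, S = (11.85, 18.52). Then |ES| = |S − E| = 1.885.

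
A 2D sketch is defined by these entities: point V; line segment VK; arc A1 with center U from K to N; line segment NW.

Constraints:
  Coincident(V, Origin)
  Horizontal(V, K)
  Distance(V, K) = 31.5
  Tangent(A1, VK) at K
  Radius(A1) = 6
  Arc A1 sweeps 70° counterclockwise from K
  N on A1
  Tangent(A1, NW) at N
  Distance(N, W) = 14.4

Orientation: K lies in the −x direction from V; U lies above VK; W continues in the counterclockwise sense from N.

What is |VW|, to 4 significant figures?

27.27

V is at the origin; VK is horizontal with |VK| = 31.5 and K on the −x side, so K = (-31.50, 0.000). A1 meets VK tangentially, so UK is at right angles to VK, so U = K + (0, 6) = (-31.50, 6.000). On A1, K sits at bearing -90° from U; a 70° counterclockwise sweep puts N at bearing -20°, so N = U + 6.0·(cos -20°, sin -20°) = (-25.86, 3.948). A1 meets NW tangentially, so UN is at right angles to NW, so NW runs along (−sin -20°, cos -20°); with |NW| = 14.4, W = (-20.94, 17.48). Then |VW| = |W − V| = 27.27.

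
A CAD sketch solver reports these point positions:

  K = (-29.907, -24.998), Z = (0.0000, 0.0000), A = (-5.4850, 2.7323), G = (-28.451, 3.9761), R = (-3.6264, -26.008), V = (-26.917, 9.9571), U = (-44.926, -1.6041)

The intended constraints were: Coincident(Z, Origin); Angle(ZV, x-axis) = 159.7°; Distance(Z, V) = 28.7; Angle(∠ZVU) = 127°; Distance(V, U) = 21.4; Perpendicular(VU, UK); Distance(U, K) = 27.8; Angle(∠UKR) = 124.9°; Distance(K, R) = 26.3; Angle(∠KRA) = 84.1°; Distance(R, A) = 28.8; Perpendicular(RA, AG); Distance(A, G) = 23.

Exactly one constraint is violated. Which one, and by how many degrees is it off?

Perpendicular(RA, AG) — off by 6.80°.

Z = (0.00, 0.00) ✓; ZV at 159.7° ✓; |ZV| = 28.70 ✓; ∠ZVU = 127.0° ✓; |VU| = 21.40 ✓; ∠(VU, UK) = 90.00° ✓; |UK| = 27.80 ✓; ∠UKR = 124.9° ✓; |KR| = 26.30 ✓; ∠KRA = 84.10° ✓; |RA| = 28.80 ✓; ∠(RA, AG) = 83.20° ✗; |AG| = 23.00 ✓.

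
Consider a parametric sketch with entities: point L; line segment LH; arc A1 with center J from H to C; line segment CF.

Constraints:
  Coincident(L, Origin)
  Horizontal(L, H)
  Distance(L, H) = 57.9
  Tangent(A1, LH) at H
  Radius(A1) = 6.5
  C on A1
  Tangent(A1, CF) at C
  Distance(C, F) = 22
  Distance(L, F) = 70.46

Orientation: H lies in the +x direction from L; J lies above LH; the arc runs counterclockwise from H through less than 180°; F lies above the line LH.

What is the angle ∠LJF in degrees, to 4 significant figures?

113.0°

L is at the origin; LH is horizontal with |LH| = 57.9 and H on the +x side, so H = (57.90, 0.000). Tangency of A1 to LH means the radius JH is perpendicular to LH, so J = H + (0, 6.5) = (57.90, 6.500). Since JC ⟂ CF (tangency), |JF| = √(6.5² + 22.0²) = 22.94 regardless of where C sits on A1. So F lies on both circle(L, 70.46) and circle(J, 22.94); the above-LH intersection is F = (64.44, 28.49). C is the foot of the tangent from F: C = (64.40, 6.487).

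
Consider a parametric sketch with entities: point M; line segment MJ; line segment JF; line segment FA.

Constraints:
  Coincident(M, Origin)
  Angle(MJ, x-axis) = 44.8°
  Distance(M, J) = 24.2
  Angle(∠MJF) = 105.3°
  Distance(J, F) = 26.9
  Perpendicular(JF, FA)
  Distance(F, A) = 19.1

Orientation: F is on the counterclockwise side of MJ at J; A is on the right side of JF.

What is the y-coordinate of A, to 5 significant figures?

49.870

M is at the origin; MJ runs at 44.8° with length 24.2, so J = 24.2·(cos 44.8°, sin 44.8°) = (17.172, 17.052). ∠MJF = 105.3°, so JF runs at 44.8° + (180° − 105.3°) = 119.50° from the x-axis; with |JF| = 26.9, F = J + 26.9·(cos 119.50°, sin 119.50°) = (3.9254, 40.465). JF ⟂ FA; with |FA| = 19.1 on the right of JF, A = F + 19.1·(0.87036, 0.49242) = (20.549, 49.870). So A.y = 49.870.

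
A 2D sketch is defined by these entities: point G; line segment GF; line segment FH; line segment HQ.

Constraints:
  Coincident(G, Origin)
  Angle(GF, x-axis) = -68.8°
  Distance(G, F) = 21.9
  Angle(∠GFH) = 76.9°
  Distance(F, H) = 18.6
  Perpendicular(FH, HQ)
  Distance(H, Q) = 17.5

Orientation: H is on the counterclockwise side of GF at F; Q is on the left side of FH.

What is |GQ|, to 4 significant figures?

14.16

∠GFH = 76.9°, so FH runs at -68.8° + (180° − 76.9°) = 34.30° from the x-axis; with |FH| = 18.6, H = F + 18.6·(cos 34.30°, sin 34.30°) = (23.29, -9.936). The perpendicularity gives HQ at right angles to FH; with |HQ| = 17.5 on the left of FH, Q = H + 17.5·(-0.5635, 0.8261) = (13.42, 4.520). Then |GQ| = |Q − G| = 14.16.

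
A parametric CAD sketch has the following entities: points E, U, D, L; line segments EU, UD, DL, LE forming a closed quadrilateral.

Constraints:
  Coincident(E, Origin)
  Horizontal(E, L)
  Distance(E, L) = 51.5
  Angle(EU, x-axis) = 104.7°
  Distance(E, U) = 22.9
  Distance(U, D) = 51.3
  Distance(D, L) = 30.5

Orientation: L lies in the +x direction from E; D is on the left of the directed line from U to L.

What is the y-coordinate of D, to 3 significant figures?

29.8

E is at the origin; EL is horizontal with |EL| = 51.5 and L in +x, so L = (51.5, 0). EU runs at 104.7° with |EU| = 22.9, so U = (-5.81, 22.2). D is determined by |UD| = 51.3 and |DL| = 30.5 together: it lies at the intersection of circle(U, 51.3) and circle(L, 30.5). With |UL| = 61.4, the foot of the radical line on UL is 44.6 from U and the perpendicular offset is √(51.3² − 44.6²) = 25.4. Taking the left-of-UL solution: D = (44.9, 29.8).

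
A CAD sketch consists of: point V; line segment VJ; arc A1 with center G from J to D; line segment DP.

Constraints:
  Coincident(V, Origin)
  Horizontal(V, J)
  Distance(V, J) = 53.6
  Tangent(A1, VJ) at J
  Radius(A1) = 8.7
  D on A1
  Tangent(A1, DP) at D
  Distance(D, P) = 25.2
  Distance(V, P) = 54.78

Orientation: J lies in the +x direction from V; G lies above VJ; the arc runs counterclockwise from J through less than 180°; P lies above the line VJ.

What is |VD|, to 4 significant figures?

61.84

Checks: |VJ| = 53.60 ✓; |GD| = 8.700 ✓; ∠(GD, DP) = 90.00° ✓; |DP| = 25.20 ✓; |VP| = 54.78 ✓.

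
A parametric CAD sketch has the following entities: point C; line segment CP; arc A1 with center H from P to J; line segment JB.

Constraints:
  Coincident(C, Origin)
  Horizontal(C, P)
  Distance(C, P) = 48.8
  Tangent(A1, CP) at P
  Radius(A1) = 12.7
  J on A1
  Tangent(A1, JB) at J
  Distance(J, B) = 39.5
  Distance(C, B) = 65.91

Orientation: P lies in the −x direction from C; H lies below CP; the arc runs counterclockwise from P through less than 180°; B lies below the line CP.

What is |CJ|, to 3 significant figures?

62.7

Checks: |HJ| = 12.70 ✓; ∠(HJ, JB) = 90.00° ✓; |JB| = 39.50 ✓; |CB| = 65.91 ✓.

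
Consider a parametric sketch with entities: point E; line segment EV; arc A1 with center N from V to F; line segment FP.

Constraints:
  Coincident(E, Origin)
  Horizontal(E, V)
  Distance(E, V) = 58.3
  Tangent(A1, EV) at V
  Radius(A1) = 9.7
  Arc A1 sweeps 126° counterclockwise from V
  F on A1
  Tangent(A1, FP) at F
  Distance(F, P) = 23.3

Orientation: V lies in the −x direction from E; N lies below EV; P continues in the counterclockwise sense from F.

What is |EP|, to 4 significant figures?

62.64

On A1, V sits at bearing 90° from N; a 126° counterclockwise sweep puts F at bearing 216°, so F = N + 9.7·(cos 216°, sin 216°) = (-66.15, -15.40). The tangent condition forces NF to be normal to FP, so FP runs along (−sin 216°, cos 216°); with |FP| = 23.3, P = (-52.45, -34.25). Then |EP| = |P − E| = 62.64.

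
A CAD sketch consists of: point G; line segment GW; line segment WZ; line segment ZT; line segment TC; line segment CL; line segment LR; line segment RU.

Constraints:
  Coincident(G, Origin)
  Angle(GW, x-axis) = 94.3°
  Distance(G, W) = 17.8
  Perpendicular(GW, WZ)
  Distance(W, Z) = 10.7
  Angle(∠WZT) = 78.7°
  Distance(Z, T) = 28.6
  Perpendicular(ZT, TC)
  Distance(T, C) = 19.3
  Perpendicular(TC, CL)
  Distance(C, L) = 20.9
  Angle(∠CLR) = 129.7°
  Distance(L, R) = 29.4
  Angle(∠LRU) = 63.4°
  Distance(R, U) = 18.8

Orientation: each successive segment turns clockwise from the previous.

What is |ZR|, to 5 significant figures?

11.567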